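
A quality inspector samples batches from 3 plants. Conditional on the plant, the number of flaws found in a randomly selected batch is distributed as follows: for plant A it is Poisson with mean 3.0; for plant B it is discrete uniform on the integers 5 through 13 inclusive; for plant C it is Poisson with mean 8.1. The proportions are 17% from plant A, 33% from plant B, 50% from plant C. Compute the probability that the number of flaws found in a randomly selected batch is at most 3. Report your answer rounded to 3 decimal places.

0.130

Conditional on each plant, P(X ≤ 3): A: 0.647232; B: 0; C: 0.0396053.
By total probability, P(X ≤ 3) = 0.17·0.647232 + 0.33·0 + 0.5·0.0396053 = 0.129832.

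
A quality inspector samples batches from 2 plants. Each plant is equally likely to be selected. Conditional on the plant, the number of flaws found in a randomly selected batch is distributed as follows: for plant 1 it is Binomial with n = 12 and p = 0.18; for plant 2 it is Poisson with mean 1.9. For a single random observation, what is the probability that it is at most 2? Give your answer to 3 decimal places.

0.667

Conditional on each plant, P(X ≤ 2): 1: 0.629787; 2: 0.70372.
By total probability, P(X ≤ 2) = 0.5·0.629787 + 0.5·0.70372 = 0.666754.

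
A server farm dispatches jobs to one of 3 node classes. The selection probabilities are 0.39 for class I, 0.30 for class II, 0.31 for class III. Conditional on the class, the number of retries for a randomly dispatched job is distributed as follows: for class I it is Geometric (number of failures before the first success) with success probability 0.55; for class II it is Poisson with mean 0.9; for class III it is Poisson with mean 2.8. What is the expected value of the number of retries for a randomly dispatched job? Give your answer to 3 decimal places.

Component means — I: 0.818182; II: 0.9; III: 2.8.
E[X] = 0.39·0.818182 + 0.3·0.9 + 0.31·2.8 = 1.45709.

1.457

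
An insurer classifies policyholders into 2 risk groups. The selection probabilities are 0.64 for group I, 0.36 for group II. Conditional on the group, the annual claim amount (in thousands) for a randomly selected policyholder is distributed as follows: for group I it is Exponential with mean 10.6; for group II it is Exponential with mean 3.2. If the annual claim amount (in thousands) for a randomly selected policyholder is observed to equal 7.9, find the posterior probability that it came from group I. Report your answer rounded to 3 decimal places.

0.750

Likelihoods f(7.9 | ·): I: 0.0447736; II: 0.0264658.
Posterior ∝ prior × likelihood. Numerator for I: 0.64·0.0447736 = 0.0286551.
Normalizing constant: 0.64·0.0447736 + 0.36·0.0264658 = 0.0381828.
P(I | observation) = 0.0286551 / 0.0381828 = 0.750471.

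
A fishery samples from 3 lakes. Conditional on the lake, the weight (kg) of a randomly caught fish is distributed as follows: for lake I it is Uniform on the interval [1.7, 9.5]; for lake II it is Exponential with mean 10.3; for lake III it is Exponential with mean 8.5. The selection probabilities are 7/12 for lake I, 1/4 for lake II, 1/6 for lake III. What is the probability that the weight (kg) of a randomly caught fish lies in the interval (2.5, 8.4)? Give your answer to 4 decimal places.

Conditional on each lake, P(2.5 < X < 8.4): I: 0.75641; II: 0.342089; III: 0.372956.
By total probability, P(2.5 < X < 8.4) = 0.583333·0.75641 + 0.25·0.342089 + 0.166667·0.372956 = 0.588921.

0.5889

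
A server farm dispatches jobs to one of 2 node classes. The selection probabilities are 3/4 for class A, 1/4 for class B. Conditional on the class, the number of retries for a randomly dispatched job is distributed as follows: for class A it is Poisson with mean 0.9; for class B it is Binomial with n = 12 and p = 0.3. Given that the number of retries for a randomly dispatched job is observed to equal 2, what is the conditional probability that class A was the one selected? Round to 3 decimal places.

0.746

Likelihoods P(X=2 | ·): A: 0.164661; B: 0.16779.
Posterior ∝ prior × likelihood. Numerator for A: 0.75·0.164661 = 0.123496.
Normalizing constant: 0.75·0.164661 + 0.25·0.16779 = 0.165443.
P(A | observation) = 0.123496 / 0.165443 = 0.746453.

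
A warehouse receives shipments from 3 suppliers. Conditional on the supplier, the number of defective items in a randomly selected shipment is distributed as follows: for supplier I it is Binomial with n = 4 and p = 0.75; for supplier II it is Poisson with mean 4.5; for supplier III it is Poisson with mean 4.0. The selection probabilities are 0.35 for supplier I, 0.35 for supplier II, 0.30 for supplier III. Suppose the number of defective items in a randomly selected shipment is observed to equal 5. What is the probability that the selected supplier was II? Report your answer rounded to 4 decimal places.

0.5605

Likelihoods P(X=5 | ·): I: 0; II: 0.170827; III: 0.156293.
Posterior ∝ prior × likelihood. Numerator for II: 0.35·0.170827 = 0.0597894.
Normalizing constant: 0.35·0 + 0.35·0.170827 + 0.3·0.156293 = 0.106677.
P(II | observation) = 0.0597894 / 0.106677 = 0.560469.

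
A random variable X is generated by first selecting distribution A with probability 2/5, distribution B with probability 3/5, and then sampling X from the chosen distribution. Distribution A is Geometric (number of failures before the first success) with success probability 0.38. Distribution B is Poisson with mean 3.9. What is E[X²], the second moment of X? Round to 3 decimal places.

14.248

For each component E[X²] = Var + (mean)², giving A: 6.95568; B: 19.11.
Overall E[X²] = 0.4·6.95568 + 0.6·19.11 = 14.2483.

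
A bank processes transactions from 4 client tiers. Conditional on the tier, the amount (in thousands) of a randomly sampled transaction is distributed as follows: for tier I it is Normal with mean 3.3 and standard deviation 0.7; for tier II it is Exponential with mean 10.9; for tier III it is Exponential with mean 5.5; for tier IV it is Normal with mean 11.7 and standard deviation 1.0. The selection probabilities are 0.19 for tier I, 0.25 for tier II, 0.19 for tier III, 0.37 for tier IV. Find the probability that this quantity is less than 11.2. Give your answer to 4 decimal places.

Conditional on each tier, P(X < 11.2): I: 1; II: 0.642108; III: 0.869498; IV: 0.308538.
By total probability, P(X < 11.2) = 0.19·1 + 0.25·0.642108 + 0.19·0.869498 + 0.37·0.308538 = 0.62989.

0.6299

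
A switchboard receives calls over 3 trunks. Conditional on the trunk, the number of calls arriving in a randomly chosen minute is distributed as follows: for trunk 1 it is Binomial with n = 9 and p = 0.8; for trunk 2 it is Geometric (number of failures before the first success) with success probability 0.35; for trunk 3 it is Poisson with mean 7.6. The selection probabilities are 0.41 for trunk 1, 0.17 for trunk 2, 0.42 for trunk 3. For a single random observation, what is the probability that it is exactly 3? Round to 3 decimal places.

0.033

Conditional on each trunk, P(X = 3): 1: 0.00275251; 2: 0.0961188; 3: 0.0366144.
By total probability, P(X = 3) = 0.41·0.00275251 + 0.17·0.0961188 + 0.42·0.0366144 = 0.0328467.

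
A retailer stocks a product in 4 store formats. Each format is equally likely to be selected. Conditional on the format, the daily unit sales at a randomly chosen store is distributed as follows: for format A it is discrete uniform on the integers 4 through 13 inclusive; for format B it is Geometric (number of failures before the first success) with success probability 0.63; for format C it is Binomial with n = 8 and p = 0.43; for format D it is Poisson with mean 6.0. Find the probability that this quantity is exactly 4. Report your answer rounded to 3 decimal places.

0.125

Conditional on each format, P(X = 4): A: 0.1; B: 0.0118072; C: 0.252622; D: 0.133853.
By total probability, P(X = 4) = 0.25·0.1 + 0.25·0.0118072 + 0.25·0.252622 + 0.25·0.133853 = 0.12457.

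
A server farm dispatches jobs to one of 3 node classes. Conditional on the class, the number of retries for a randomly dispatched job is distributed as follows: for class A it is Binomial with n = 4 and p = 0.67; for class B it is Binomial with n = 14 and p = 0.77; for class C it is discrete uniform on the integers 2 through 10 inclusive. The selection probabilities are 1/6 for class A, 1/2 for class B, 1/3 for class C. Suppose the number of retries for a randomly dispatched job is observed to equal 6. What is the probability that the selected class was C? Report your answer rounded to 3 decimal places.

Likelihoods P(X=6 | ·): A: 0; B: 0.00490143; C: 0.111111.
Posterior ∝ prior × likelihood. Numerator for C: 0.333333·0.111111 = 0.037037.
Normalizing constant: 0.166667·0 + 0.5·0.00490143 + 0.333333·0.111111 = 0.0394877.
P(C | observation) = 0.037037 / 0.0394877 = 0.937937.

0.938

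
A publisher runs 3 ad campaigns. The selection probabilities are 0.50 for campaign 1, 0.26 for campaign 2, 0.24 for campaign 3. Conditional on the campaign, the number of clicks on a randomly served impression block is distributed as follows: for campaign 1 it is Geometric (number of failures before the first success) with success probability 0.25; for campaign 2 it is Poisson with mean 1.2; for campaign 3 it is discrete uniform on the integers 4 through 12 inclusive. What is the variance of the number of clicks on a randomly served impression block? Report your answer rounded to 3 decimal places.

Per component, 1: μ=3, E[X²]=21; 2: μ=1.2, E[X²]=2.64; 3: μ=8, E[X²]=70.6667.
E[X] = 0.5·3 + 0.26·1.2 + 0.24·8 = 3.732.
E[X²] = 0.5·21 + 0.26·2.64 + 0.24·70.6667 = 28.1464.
Var(X) = E[X²] − (E[X])² = 28.1464 − 13.9278 = 14.2186.

14.219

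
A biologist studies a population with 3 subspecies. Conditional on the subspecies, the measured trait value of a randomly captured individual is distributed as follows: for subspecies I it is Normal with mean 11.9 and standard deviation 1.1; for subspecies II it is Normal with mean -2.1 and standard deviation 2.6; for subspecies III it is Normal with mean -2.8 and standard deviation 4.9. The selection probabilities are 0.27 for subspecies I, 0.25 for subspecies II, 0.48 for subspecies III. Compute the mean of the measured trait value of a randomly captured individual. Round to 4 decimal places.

1.3440

Component means — I: 11.9; II: -2.1; III: -2.8.
E[X] = 0.27·11.9 + 0.25·-2.1 + 0.48·-2.8 = 1.344.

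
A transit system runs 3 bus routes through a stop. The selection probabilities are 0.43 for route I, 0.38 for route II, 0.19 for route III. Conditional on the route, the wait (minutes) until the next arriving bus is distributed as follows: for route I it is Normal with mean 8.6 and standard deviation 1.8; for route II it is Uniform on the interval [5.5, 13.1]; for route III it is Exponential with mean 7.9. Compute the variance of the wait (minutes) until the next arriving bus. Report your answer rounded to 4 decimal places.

15.3418

Per component, I: μ=8.6, E[X²]=77.2; II: μ=9.3, E[X²]=91.3033; III: μ=7.9, E[X²]=124.82.
E[X] = 0.43·8.6 + 0.38·9.3 + 0.19·7.9 = 8.733.
E[X²] = 0.43·77.2 + 0.38·91.3033 + 0.19·124.82 = 91.6071.
Var(X) = E[X²] − (E[X])² = 91.6071 − 76.2653 = 15.3418.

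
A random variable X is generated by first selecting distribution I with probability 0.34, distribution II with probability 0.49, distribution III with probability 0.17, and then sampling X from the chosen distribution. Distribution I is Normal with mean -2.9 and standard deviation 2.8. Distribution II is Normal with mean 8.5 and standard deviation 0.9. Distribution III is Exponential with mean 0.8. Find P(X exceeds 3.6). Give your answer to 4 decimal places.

Conditional on each component, P(X > 3.6): I: 0.0101319; II: 1; III: 0.011109.
By total probability, P(X > 3.6) = 0.34·0.0101319 + 0.49·1 + 0.17·0.011109 = 0.495333.

0.4953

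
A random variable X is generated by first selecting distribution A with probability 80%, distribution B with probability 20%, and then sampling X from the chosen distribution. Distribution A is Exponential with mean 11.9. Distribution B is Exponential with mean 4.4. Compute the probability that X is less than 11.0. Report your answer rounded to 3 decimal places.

0.666

Conditional on each component, P(X < 11.0): A: 0.603219; B: 0.917915.
By total probability, P(X < 11.0) = 0.8·0.603219 + 0.2·0.917915 = 0.666158.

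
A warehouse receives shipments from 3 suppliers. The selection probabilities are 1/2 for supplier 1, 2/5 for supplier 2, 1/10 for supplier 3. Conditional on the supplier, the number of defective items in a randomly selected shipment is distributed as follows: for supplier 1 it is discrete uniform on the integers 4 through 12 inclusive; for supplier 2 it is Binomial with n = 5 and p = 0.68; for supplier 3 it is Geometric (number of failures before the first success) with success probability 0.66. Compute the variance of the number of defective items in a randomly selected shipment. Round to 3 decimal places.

Per component, 1: μ=8, E[X²]=70.6667; 2: μ=3.4, E[X²]=12.648; 3: μ=0.515152, E[X²]=1.04591.
E[X] = 0.5·8 + 0.4·3.4 + 0.1·0.515152 = 5.41152.
E[X²] = 0.5·70.6667 + 0.4·12.648 + 0.1·1.04591 = 40.4971.
Var(X) = E[X²] − (E[X])² = 40.4971 − 29.2845 = 11.2126.

11.213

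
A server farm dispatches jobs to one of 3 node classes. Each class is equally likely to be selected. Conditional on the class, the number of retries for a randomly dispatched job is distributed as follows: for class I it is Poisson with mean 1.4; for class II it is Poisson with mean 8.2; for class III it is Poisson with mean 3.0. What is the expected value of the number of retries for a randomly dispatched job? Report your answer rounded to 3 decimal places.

4.200

Component means — I: 1.4; II: 8.2; III: 3.
E[X] = 0.333333·1.4 + 0.333333·8.2 + 0.333333·3 = 4.2.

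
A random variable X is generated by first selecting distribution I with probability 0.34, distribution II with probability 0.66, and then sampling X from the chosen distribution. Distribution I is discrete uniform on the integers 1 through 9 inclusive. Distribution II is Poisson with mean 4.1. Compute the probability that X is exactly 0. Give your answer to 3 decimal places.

0.011

Conditional on each component, P(X = 0): I: 0; II: 0.0165727.
By total probability, P(X = 0) = 0.34·0 + 0.66·0.0165727 = 0.010938.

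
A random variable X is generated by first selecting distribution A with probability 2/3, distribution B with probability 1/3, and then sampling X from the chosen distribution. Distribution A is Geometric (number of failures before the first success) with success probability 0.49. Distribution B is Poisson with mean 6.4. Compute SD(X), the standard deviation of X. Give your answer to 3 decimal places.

Per component, A: μ=1.04082, E[X²]=3.20741; B: μ=6.4, E[X²]=47.36.
E[X] = 0.666667·1.04082 + 0.333333·6.4 = 2.82721.
E[X²] = 0.666667·3.20741 + 0.333333·47.36 = 17.9249.
Var(X) = E[X²] − (E[X])² = 17.9249 − 7.99312 = 9.93182.
SD(X) = √9.93182 = 3.15148.

3.151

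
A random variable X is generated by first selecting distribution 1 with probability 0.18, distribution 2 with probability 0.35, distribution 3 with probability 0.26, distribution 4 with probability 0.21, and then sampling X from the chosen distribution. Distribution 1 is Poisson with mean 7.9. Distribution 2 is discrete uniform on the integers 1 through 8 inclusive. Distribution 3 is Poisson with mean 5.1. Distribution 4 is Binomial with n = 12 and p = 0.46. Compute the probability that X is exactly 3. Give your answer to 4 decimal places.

0.1018

Conditional on each component, P(X = 3): 1: 0.0304652; 2: 0.125; 3: 0.13479; 4: 0.0836065.
By total probability, P(X = 3) = 0.18·0.0304652 + 0.35·0.125 + 0.26·0.13479 + 0.21·0.0836065 = 0.101836.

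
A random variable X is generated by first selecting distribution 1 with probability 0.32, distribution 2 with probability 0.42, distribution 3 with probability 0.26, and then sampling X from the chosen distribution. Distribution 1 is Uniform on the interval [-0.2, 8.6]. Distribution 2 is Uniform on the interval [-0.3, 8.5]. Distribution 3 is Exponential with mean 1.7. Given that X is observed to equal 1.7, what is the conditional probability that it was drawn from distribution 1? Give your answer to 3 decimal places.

0.259

Likelihoods f(1.7 | ·): 1: 0.113636; 2: 0.113636; 3: 0.2164.
Posterior ∝ prior × likelihood. Numerator for 1: 0.32·0.113636 = 0.0363636.
Normalizing constant: 0.32·0.113636 + 0.42·0.113636 + 0.26·0.2164 = 0.140355.
P(1 | observation) = 0.0363636 / 0.140355 = 0.259084.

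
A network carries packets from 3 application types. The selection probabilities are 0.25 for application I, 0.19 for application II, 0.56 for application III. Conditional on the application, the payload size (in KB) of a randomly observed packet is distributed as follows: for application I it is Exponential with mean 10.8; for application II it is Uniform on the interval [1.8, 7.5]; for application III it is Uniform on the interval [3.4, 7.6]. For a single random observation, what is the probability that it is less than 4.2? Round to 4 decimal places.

0.2672

Conditional on each application, P(X < 4.2): I: 0.32219; II: 0.421053; III: 0.190476.
By total probability, P(X < 4.2) = 0.25·0.32219 + 0.19·0.421053 + 0.56·0.190476 = 0.267214.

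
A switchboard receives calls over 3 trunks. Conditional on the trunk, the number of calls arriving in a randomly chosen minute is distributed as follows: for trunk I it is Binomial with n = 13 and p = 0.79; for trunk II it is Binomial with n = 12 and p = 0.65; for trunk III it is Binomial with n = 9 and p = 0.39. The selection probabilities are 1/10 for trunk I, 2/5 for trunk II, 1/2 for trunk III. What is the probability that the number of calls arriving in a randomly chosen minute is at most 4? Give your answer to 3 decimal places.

Conditional on each trunk, P(X ≤ 4): I: 0.000246504; II: 0.0255075; III: 0.753977.
By total probability, P(X ≤ 4) = 0.1·0.000246504 + 0.4·0.0255075 + 0.5·0.753977 = 0.387216.

0.387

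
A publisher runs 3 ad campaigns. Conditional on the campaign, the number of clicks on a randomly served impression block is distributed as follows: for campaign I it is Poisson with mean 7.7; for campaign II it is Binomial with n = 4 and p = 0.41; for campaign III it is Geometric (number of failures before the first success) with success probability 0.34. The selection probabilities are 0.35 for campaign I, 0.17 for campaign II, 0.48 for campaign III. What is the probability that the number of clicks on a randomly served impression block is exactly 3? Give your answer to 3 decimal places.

0.087

Conditional on each campaign, P(X = 3): I: 0.0344551; II: 0.162654; III: 0.0977486.
By total probability, P(X = 3) = 0.35·0.0344551 + 0.17·0.162654 + 0.48·0.0977486 = 0.0866297.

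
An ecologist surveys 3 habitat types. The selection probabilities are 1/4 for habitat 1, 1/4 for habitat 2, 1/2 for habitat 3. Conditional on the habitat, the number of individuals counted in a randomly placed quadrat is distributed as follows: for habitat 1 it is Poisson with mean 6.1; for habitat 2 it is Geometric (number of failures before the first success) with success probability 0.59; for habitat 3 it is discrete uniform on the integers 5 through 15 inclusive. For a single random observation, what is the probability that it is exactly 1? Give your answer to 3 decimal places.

Conditional on each habitat, P(X = 1): 1: 0.0136815; 2: 0.2419; 3: 0.
By total probability, P(X = 1) = 0.25·0.0136815 + 0.25·0.2419 + 0.5·0 = 0.0638954.

0.064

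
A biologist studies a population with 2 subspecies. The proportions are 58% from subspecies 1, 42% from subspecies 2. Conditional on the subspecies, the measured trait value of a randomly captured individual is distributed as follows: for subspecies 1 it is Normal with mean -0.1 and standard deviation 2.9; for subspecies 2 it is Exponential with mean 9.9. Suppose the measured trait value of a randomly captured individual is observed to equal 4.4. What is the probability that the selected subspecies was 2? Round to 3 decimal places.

Likelihoods f(4.4 | ·): 1: 0.0412719; 2: 0.0647657.
Posterior ∝ prior × likelihood. Numerator for 2: 0.42·0.0647657 = 0.0272016.
Normalizing constant: 0.58·0.0412719 + 0.42·0.0647657 = 0.0511393.
P(2 | observation) = 0.0272016 / 0.0511393 = 0.531912.

0.532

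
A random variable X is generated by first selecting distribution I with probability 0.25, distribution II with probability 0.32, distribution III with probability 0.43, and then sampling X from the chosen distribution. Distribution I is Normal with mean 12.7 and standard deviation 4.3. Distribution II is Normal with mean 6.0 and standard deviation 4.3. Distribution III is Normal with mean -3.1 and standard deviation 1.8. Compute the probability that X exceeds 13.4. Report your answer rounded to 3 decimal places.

0.122

Conditional on each component, P(X > 13.4): I: 0.435342; II: 0.0426317; III: 0.
By total probability, P(X > 13.4) = 0.25·0.435342 + 0.32·0.0426317 + 0.43·0 = 0.122478.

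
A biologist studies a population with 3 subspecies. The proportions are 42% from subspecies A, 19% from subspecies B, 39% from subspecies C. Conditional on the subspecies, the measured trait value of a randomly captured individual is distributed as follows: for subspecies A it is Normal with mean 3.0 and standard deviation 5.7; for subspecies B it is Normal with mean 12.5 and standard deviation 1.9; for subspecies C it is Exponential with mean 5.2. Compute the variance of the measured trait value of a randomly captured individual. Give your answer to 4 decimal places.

36.8208

Per component, A: μ=3, E[X²]=41.49; B: μ=12.5, E[X²]=159.86; C: μ=5.2, E[X²]=54.08.
E[X] = 0.42·3 + 0.19·12.5 + 0.39·5.2 = 5.663.
E[X²] = 0.42·41.49 + 0.19·159.86 + 0.39·54.08 = 68.8904.
Var(X) = E[X²] − (E[X])² = 68.8904 − 32.0696 = 36.8208.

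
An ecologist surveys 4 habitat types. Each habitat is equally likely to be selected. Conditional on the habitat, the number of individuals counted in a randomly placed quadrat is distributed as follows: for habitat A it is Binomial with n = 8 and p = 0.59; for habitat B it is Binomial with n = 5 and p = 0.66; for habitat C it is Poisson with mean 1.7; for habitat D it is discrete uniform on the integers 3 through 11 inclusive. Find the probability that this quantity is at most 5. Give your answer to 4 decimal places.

0.7576

Conditional on each habitat, P(X ≤ 5): A: 0.705154; B: 1; C: 0.992001; D: 0.333333.
By total probability, P(X ≤ 5) = 0.25·0.705154 + 0.25·1 + 0.25·0.992001 + 0.25·0.333333 = 0.757622.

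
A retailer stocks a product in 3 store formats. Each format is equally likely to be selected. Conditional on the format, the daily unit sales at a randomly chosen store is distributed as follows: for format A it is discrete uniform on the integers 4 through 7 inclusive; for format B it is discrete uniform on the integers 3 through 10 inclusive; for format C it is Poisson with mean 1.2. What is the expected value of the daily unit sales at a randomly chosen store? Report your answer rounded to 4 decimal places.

4.4000

Component means — A: 5.5; B: 6.5; C: 1.2.
E[X] = 0.333333·5.5 + 0.333333·6.5 + 0.333333·1.2 = 4.4.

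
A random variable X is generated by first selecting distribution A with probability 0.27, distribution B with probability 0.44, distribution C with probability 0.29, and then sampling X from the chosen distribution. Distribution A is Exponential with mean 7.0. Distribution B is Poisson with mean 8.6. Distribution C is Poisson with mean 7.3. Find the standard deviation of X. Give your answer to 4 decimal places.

Per component, A: μ=7, E[X²]=98; B: μ=8.6, E[X²]=82.56; C: μ=7.3, E[X²]=60.59.
E[X] = 0.27·7 + 0.44·8.6 + 0.29·7.3 = 7.791.
E[X²] = 0.27·98 + 0.44·82.56 + 0.29·60.59 = 80.3575.
Var(X) = E[X²] − (E[X])² = 80.3575 − 60.6997 = 19.6578.
SD(X) = √19.6578 = 4.43371.

4.4337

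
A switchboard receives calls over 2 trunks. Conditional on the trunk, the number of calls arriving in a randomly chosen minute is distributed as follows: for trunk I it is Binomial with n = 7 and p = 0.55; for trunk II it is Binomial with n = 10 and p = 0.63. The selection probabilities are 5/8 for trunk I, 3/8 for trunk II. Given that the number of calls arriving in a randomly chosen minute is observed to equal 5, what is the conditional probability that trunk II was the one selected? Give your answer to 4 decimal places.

Likelihoods P(X=5 | ·): I: 0.214022; II: 0.173425.
Posterior ∝ prior × likelihood. Numerator for II: 0.375·0.173425 = 0.0650344.
Normalizing constant: 0.625·0.214022 + 0.375·0.173425 = 0.198798.
P(II | observation) = 0.0650344 / 0.198798 = 0.327138.

0.3271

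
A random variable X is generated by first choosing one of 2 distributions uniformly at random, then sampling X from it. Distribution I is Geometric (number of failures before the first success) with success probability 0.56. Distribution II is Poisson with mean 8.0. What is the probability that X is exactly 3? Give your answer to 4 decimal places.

Conditional on each component, P(X = 3): I: 0.047703; II: 0.0286261.
By total probability, P(X = 3) = 0.5·0.047703 + 0.5·0.0286261 = 0.0381646.

0.0382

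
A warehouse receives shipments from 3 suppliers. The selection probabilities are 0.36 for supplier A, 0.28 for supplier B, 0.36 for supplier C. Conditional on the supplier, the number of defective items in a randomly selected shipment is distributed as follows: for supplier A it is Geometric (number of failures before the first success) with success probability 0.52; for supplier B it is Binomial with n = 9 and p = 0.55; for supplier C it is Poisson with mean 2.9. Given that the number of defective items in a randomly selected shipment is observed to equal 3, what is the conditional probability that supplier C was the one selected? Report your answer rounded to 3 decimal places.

Likelihoods P(X=3 | ·): A: 0.0575078; B: 0.116049; C: 0.22366.
Posterior ∝ prior × likelihood. Numerator for C: 0.36·0.22366 = 0.0805177.
Normalizing constant: 0.36·0.0575078 + 0.28·0.116049 + 0.36·0.22366 = 0.133714.
P(C | observation) = 0.0805177 / 0.133714 = 0.602162.

0.602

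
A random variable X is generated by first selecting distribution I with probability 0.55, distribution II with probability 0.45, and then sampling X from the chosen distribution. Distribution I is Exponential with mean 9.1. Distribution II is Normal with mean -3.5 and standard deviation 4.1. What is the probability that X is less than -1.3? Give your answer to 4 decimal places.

0.3169

Conditional on each component, P(X < -1.3): I: 0; II: 0.704223.
By total probability, P(X < -1.3) = 0.55·0 + 0.45·0.704223 = 0.3169.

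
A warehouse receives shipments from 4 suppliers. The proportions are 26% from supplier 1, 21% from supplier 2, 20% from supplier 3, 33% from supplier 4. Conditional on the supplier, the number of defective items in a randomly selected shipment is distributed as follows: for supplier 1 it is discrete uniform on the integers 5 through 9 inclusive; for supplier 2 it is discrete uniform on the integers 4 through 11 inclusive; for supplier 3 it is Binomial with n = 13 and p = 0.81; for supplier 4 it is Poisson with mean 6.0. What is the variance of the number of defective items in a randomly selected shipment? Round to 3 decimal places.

Per component, 1: μ=7, E[X²]=51; 2: μ=7.5, E[X²]=61.5; 3: μ=10.53, E[X²]=112.882; 4: μ=6, E[X²]=42.
E[X] = 0.26·7 + 0.21·7.5 + 0.2·10.53 + 0.33·6 = 7.481.
E[X²] = 0.26·51 + 0.21·61.5 + 0.2·112.882 + 0.33·42 = 62.6113.
Var(X) = E[X²] − (E[X])² = 62.6113 − 55.9654 = 6.64596.

6.646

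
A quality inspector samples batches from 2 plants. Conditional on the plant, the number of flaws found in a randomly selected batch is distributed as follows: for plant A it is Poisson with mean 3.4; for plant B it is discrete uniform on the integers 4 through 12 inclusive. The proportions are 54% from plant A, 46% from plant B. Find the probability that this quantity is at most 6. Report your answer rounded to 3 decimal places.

Conditional on each plant, P(X ≤ 6): A: 0.942147; B: 0.333333.
By total probability, P(X ≤ 6) = 0.54·0.942147 + 0.46·0.333333 = 0.662093.

0.662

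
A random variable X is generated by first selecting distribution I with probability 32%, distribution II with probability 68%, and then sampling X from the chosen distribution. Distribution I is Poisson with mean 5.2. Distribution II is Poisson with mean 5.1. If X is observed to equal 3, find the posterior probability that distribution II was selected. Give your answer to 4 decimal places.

0.6890

Likelihoods P(X=3 | ·): I: 0.129279; II: 0.13479.
Posterior ∝ prior × likelihood. Numerator for II: 0.68·0.13479 = 0.0916571.
Normalizing constant: 0.32·0.129279 + 0.68·0.13479 = 0.133026.
P(II | observation) = 0.0916571 / 0.133026 = 0.689015.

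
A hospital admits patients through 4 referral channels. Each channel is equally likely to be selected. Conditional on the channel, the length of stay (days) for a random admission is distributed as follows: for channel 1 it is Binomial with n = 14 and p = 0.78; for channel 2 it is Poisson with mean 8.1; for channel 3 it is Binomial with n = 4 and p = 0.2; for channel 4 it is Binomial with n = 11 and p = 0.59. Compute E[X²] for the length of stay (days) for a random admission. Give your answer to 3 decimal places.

60.355

For each component E[X²] = Var + (mean)², giving 1: 121.649; 2: 73.71; 3: 1.28; 4: 44.781.
Overall E[X²] = 0.25·121.649 + 0.25·73.71 + 0.25·1.28 + 0.25·44.781 = 60.3549.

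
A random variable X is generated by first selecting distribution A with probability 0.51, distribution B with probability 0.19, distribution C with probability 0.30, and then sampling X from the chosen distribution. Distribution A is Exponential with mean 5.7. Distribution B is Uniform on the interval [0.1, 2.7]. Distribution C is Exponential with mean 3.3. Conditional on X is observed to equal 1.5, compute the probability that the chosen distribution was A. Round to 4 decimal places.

Likelihoods f(1.5 | ·): A: 0.134846; B: 0.384615; C: 0.192344.
Posterior ∝ prior × likelihood. Numerator for A: 0.51·0.134846 = 0.0687713.
Normalizing constant: 0.51·0.134846 + 0.19·0.384615 + 0.3·0.192344 = 0.199552.
P(A | observation) = 0.0687713 / 0.199552 = 0.344629.

0.3446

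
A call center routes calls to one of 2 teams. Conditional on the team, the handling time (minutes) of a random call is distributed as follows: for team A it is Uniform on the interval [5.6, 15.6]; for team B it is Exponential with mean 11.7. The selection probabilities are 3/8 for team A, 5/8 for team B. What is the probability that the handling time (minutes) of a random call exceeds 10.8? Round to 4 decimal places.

0.4283

Conditional on each team, P(X > 10.8): A: 0.48; B: 0.397295.
By total probability, P(X > 10.8) = 0.375·0.48 + 0.625·0.397295 = 0.428309.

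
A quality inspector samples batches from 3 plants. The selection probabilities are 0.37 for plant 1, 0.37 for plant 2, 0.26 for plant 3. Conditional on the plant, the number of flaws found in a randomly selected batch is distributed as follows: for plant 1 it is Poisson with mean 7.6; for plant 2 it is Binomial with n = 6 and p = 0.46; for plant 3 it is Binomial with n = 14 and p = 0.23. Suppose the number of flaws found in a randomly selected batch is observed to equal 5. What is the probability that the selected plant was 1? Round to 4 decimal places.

Likelihoods P(X=5 | ·): 1: 0.105742; 2: 0.066732; 3: 0.122608.
Posterior ∝ prior × likelihood. Numerator for 1: 0.37·0.105742 = 0.0391246.
Normalizing constant: 0.37·0.105742 + 0.37·0.066732 + 0.26·0.122608 = 0.0956936.
P(1 | observation) = 0.0391246 / 0.0956936 = 0.408853.

0.4089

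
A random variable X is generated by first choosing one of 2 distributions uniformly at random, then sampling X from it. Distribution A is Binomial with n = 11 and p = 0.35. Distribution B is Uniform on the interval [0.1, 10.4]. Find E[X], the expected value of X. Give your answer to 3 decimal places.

4.550

Component means — A: 3.85; B: 5.25.
E[X] = 0.5·3.85 + 0.5·5.25 = 4.55.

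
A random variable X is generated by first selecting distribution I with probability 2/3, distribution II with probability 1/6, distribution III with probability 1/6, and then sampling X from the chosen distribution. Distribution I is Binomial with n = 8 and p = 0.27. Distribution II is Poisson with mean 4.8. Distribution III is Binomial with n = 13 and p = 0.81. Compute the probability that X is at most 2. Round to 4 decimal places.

0.4425

Conditional on each component, P(X ≤ 2): I: 0.628173; II: 0.142539; III: 6.19875e-07.
By total probability, P(X ≤ 2) = 0.666667·0.628173 + 0.166667·0.142539 + 0.166667·6.19875e-07 = 0.442539.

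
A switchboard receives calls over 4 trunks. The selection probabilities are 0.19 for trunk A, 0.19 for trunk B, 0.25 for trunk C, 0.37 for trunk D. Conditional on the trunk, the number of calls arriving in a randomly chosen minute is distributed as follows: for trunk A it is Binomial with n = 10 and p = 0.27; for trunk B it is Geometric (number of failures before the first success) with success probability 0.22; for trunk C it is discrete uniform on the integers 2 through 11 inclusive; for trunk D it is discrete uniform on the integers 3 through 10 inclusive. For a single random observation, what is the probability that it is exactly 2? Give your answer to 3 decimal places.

0.101

Conditional on each trunk, P(X = 2): A: 0.264559; B: 0.133848; C: 0.1; D: 0.
By total probability, P(X = 2) = 0.19·0.264559 + 0.19·0.133848 + 0.25·0.1 + 0.37·0 = 0.100697.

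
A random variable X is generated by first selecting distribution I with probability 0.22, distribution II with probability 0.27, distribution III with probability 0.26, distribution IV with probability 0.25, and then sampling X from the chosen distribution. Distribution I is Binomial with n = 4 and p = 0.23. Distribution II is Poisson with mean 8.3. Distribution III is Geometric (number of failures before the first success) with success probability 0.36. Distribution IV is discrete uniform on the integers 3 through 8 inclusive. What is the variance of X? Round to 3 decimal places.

13.257

Per component, I: μ=0.92, E[X²]=1.5548; II: μ=8.3, E[X²]=77.19; III: μ=1.77778, E[X²]=8.09877; IV: μ=5.5, E[X²]=33.1667.
E[X] = 0.22·0.92 + 0.27·8.3 + 0.26·1.77778 + 0.25·5.5 = 4.28062.
E[X²] = 0.22·1.5548 + 0.27·77.19 + 0.26·8.09877 + 0.25·33.1667 = 31.5807.
Var(X) = E[X²] − (E[X])² = 31.5807 − 18.3237 = 13.257.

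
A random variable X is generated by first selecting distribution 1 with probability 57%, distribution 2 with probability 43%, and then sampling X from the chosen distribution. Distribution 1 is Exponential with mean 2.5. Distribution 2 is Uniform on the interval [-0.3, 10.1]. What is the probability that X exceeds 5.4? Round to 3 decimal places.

Conditional on each component, P(X > 5.4): 1: 0.115325; 2: 0.451923.
By total probability, P(X > 5.4) = 0.57·0.115325 + 0.43·0.451923 = 0.260062.

0.260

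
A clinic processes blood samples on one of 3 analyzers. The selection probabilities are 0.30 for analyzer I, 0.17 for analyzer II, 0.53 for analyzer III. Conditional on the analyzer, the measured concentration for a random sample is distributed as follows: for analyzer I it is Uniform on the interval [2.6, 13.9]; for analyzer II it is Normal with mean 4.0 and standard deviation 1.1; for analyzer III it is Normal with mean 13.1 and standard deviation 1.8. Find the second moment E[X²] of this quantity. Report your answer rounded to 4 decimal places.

For each component E[X²] = Var + (mean)², giving I: 78.7033; II: 17.21; III: 174.85.
Overall E[X²] = 0.3·78.7033 + 0.17·17.21 + 0.53·174.85 = 119.207.

119.2072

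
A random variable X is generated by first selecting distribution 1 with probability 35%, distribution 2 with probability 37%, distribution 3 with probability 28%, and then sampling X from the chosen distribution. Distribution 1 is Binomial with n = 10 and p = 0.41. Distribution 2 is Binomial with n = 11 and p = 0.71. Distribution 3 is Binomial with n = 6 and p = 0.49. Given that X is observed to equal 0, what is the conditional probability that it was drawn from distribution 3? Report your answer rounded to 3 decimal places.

0.734

Likelihoods P(X=0 | ·): 1: 0.00511117; 2: 1.22005e-06; 3: 0.0175963.
Posterior ∝ prior × likelihood. Numerator for 3: 0.28·0.0175963 = 0.00492696.
Normalizing constant: 0.35·0.00511117 + 0.37·1.22005e-06 + 0.28·0.0175963 = 0.00671632.
P(3 | observation) = 0.00492696 / 0.00671632 = 0.73358.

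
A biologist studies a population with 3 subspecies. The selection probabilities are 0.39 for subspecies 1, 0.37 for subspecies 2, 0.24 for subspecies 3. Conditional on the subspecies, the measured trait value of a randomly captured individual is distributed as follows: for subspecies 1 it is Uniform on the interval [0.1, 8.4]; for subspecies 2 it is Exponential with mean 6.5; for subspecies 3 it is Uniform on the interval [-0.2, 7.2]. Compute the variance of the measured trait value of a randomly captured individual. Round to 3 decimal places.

Per component, 1: μ=4.25, E[X²]=23.8033; 2: μ=6.5, E[X²]=84.5; 3: μ=3.5, E[X²]=16.8133.
E[X] = 0.39·4.25 + 0.37·6.5 + 0.24·3.5 = 4.9025.
E[X²] = 0.39·23.8033 + 0.37·84.5 + 0.24·16.8133 = 44.5835.
Var(X) = E[X²] − (E[X])² = 44.5835 − 24.0345 = 20.549.

20.549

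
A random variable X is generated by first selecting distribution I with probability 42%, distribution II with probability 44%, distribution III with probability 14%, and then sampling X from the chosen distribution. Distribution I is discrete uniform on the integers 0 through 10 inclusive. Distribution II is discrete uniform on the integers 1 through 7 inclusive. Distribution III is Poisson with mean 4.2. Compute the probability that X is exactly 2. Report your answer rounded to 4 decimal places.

0.1196

Conditional on each component, P(X = 2): I: 0.0909091; II: 0.142857; III: 0.132261.
By total probability, P(X = 2) = 0.42·0.0909091 + 0.44·0.142857 + 0.14·0.132261 = 0.119555.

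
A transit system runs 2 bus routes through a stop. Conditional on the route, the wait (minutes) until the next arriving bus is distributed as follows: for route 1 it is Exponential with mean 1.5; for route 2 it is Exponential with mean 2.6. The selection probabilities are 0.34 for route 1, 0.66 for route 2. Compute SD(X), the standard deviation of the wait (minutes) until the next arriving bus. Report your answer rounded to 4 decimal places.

2.3448

Per component, 1: μ=1.5, E[X²]=4.5; 2: μ=2.6, E[X²]=13.52.
E[X] = 0.34·1.5 + 0.66·2.6 = 2.226.
E[X²] = 0.34·4.5 + 0.66·13.52 = 10.4532.
Var(X) = E[X²] − (E[X])² = 10.4532 − 4.95508 = 5.49812.
SD(X) = √5.49812 = 2.34481.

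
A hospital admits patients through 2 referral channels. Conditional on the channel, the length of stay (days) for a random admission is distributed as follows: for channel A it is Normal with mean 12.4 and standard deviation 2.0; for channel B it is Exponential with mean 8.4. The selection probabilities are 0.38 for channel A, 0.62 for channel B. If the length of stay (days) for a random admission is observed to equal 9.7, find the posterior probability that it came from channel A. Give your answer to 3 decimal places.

0.567

Likelihoods f(9.7 | ·): A: 0.0801917; B: 0.0375158.
Posterior ∝ prior × likelihood. Numerator for A: 0.38·0.0801917 = 0.0304728.
Normalizing constant: 0.38·0.0801917 + 0.62·0.0375158 = 0.0537326.
P(A | observation) = 0.0304728 / 0.0537326 = 0.56712.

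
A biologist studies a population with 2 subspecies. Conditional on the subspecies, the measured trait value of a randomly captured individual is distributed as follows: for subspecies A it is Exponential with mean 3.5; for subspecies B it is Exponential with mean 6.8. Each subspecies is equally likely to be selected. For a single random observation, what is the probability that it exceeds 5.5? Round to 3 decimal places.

Conditional on each subspecies, P(X > 5.5): A: 0.207748; B: 0.445382.
By total probability, P(X > 5.5) = 0.5·0.207748 + 0.5·0.445382 = 0.326565.

0.327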